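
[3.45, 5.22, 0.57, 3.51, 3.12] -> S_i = Random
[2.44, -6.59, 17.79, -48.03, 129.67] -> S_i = 2.44*(-2.70)^i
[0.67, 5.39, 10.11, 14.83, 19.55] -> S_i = 0.67 + 4.72*i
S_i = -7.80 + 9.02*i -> [-7.8, 1.22, 10.24, 19.26, 28.28]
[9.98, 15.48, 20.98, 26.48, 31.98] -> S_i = 9.98 + 5.50*i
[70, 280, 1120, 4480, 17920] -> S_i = 70*4^i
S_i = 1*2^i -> [1, 2, 4, 8, 16]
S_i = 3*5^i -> [3, 15, 75, 375, 1875]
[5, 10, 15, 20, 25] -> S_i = 5 + 5*i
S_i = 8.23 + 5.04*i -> [8.23, 13.27, 18.31, 23.35, 28.39]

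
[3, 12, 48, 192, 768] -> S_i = 3*4^i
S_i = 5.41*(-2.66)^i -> [5.41, -14.39, 38.28, -101.82, 270.85]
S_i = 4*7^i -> [4, 28, 196, 1372, 9604]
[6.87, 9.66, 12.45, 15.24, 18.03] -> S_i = 6.87 + 2.79*i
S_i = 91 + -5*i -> [91, 86, 81, 76, 71]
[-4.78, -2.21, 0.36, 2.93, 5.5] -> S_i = -4.78 + 2.57*i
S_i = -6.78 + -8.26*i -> [-6.78, -15.04, -23.3, -31.56, -39.82]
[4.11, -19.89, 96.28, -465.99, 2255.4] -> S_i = 4.11*(-4.84)^i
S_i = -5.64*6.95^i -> [-5.64, -39.2, -272.43, -1893.36, -13158.86]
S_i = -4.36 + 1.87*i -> [-4.36, -2.49, -0.62, 1.25, 3.12]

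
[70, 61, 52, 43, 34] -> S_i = 70 + -9*i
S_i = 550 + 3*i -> [550, 553, 556, 559, 562]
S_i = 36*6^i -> [36, 216, 1296, 7776, 46656]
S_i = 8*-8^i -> [8, -64, 512, -4096, 32768]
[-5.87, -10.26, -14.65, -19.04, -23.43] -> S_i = -5.87 + -4.39*i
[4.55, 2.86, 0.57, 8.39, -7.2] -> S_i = Random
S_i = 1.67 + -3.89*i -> [1.67, -2.22, -6.11, -10.0, -13.89]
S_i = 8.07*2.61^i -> [8.07, 21.06, 54.97, 143.48, 374.49]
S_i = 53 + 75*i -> [53, 128, 203, 278, 353]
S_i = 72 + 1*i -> [72, 73, 74, 75, 76]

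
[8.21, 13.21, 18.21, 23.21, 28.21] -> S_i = 8.21 + 5.00*i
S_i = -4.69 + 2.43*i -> [-4.69, -2.26, 0.17, 2.6, 5.03]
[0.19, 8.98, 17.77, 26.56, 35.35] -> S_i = 0.19 + 8.79*i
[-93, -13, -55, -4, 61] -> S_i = Random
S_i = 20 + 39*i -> [20, 59, 98, 137, 176]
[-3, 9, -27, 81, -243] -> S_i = -3*-3^i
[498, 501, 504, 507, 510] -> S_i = 498 + 3*i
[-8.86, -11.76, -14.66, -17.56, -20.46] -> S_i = -8.86 + -2.90*i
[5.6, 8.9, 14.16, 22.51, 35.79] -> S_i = 5.60*1.59^i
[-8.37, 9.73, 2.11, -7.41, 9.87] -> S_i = Random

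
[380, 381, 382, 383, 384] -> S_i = 380 + 1*i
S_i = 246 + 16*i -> [246, 262, 278, 294, 310]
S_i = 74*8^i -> [74, 592, 4736, 37888, 303104]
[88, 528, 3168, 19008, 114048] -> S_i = 88*6^i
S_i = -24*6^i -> [-24, -144, -864, -5184, -31104]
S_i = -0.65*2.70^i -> [-0.65, -1.76, -4.74, -12.79, -34.54]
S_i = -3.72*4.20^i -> [-3.72, -15.62, -65.62, -275.61, -1157.55]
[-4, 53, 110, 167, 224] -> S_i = -4 + 57*i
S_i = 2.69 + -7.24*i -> [2.69, -4.55, -11.79, -19.03, -26.27]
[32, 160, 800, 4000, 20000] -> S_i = 32*5^i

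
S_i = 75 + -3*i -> [75, 72, 69, 66, 63]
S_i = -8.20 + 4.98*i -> [-8.2, -3.22, 1.76, 6.74, 11.72]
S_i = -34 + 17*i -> [-34, -17, 0, 17, 34]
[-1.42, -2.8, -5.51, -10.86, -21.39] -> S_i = -1.42*1.97^i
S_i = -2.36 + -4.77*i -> [-2.36, -7.13, -11.9, -16.67, -21.44]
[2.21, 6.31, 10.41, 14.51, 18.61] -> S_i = 2.21 + 4.10*i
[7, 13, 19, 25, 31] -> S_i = 7 + 6*i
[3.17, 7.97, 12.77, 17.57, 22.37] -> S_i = 3.17 + 4.80*i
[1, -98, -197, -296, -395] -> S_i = 1 + -99*i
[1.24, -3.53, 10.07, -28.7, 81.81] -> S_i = 1.24*(-2.85)^i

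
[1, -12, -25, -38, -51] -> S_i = 1 + -13*i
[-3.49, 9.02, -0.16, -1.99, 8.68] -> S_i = Random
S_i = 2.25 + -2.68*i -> [2.25, -0.43, -3.11, -5.79, -8.47]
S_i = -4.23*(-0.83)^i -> [-4.23, 3.51, -2.91, 2.42, -2.01]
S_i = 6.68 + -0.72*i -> [6.68, 5.96, 5.24, 4.52, 3.8]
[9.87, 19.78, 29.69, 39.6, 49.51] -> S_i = 9.87 + 9.91*i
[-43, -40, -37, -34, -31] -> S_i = -43 + 3*i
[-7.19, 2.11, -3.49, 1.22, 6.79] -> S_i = Random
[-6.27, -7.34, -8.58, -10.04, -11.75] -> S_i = -6.27*1.17^i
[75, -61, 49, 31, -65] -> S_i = Random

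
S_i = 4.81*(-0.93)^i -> [4.81, -4.47, 4.16, -3.87, 3.6]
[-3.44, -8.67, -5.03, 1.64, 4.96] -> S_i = Random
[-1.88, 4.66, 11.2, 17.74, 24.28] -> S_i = -1.88 + 6.54*i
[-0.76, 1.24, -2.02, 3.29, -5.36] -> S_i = -0.76*(-1.63)^i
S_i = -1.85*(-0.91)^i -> [-1.85, 1.68, -1.53, 1.39, -1.27]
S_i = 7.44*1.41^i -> [7.44, 10.49, 14.79, 20.86, 29.41]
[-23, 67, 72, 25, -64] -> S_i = Random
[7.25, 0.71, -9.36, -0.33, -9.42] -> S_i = Random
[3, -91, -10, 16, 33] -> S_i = Random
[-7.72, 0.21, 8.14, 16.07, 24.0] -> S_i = -7.72 + 7.93*i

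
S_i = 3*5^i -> [3, 15, 75, 375, 1875]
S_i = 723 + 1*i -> [723, 724, 725, 726, 727]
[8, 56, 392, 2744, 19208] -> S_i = 8*7^i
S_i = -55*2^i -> [-55, -110, -220, -440, -880]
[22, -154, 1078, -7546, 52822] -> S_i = 22*-7^i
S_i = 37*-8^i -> [37, -296, 2368, -18944, 151552]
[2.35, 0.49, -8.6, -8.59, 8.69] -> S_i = Random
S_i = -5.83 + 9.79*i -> [-5.83, 3.96, 13.75, 23.54, 33.33]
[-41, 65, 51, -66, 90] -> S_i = Random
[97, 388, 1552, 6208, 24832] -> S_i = 97*4^i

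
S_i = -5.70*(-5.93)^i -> [-5.7, 33.8, -200.44, 1188.61, -7048.45]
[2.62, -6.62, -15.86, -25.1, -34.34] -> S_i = 2.62 + -9.24*i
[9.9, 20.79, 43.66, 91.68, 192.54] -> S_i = 9.90*2.10^i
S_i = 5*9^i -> [5, 45, 405, 3645, 32805]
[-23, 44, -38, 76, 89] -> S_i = Random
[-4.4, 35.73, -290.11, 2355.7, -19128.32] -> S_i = -4.40*(-8.12)^i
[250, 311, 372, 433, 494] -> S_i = 250 + 61*i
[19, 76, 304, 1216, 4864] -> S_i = 19*4^i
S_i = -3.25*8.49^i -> [-3.25, -27.59, -234.26, -1988.87, -16885.51]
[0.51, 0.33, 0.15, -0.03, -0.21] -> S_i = 0.51 + -0.18*i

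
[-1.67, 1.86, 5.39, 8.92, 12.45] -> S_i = -1.67 + 3.53*i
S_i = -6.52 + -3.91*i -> [-6.52, -10.43, -14.34, -18.25, -22.16]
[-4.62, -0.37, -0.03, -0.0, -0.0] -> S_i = -4.62*0.08^i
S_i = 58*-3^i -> [58, -174, 522, -1566, 4698]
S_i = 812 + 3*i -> [812, 815, 818, 821, 824]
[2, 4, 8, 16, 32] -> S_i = 2*2^i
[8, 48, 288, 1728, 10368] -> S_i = 8*6^i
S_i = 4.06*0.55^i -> [4.06, 2.23, 1.23, 0.68, 0.37]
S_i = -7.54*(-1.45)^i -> [-7.54, 10.93, -15.85, 22.99, -33.33]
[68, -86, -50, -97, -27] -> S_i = Random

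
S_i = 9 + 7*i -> [9, 16, 23, 30, 37]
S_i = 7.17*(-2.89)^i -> [7.17, -20.72, 59.88, -173.07, 500.16]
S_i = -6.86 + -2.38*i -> [-6.86, -9.24, -11.62, -14.0, -16.38]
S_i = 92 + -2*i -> [92, 90, 88, 86, 84]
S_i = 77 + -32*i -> [77, 45, 13, -19, -51]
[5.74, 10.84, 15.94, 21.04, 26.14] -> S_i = 5.74 + 5.10*i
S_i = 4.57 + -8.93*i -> [4.57, -4.36, -13.29, -22.22, -31.15]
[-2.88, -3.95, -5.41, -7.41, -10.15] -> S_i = -2.88*1.37^i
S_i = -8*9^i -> [-8, -72, -648, -5832, -52488]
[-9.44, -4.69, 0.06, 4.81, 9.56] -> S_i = -9.44 + 4.75*i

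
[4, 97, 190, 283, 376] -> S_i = 4 + 93*i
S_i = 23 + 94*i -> [23, 117, 211, 305, 399]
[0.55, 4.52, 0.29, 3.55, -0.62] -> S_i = Random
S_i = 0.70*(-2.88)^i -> [0.7, -2.02, 5.81, -16.72, 48.16]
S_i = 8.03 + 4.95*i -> [8.03, 12.98, 17.93, 22.88, 27.83]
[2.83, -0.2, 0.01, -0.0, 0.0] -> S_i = 2.83*(-0.07)^i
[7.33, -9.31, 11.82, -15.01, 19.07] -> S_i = 7.33*(-1.27)^i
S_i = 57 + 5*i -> [57, 62, 67, 72, 77]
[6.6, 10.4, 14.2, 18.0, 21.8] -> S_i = 6.60 + 3.80*i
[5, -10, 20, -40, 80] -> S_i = 5*-2^i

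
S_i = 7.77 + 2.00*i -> [7.77, 9.77, 11.77, 13.77, 15.77]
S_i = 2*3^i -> [2, 6, 18, 54, 162]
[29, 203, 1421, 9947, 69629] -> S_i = 29*7^i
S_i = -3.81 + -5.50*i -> [-3.81, -9.31, -14.81, -20.31, -25.81]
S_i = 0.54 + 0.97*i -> [0.54, 1.51, 2.48, 3.45, 4.42]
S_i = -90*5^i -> [-90, -450, -2250, -11250, -56250]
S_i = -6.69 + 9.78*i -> [-6.69, 3.09, 12.87, 22.65, 32.43]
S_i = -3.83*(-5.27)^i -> [-3.83, 20.18, -106.37, 560.57, -2954.21]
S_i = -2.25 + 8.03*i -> [-2.25, 5.78, 13.81, 21.84, 29.87]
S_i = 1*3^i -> [1, 3, 9, 27, 81]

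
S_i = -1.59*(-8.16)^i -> [-1.59, 12.97, -105.87, 863.91, -7049.49]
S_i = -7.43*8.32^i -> [-7.43, -61.82, -514.32, -4279.16, -35602.63]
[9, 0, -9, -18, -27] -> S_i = 9 + -9*i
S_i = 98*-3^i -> [98, -294, 882, -2646, 7938]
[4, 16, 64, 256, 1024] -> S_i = 4*4^i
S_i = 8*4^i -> [8, 32, 128, 512, 2048]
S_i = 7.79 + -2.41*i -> [7.79, 5.38, 2.97, 0.56, -1.85]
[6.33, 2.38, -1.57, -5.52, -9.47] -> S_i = 6.33 + -3.95*i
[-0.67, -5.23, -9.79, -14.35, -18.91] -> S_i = -0.67 + -4.56*i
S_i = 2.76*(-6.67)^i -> [2.76, -18.41, 122.79, -819.01, 5462.76]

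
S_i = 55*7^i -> [55, 385, 2695, 18865, 132055]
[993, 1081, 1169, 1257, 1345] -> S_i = 993 + 88*i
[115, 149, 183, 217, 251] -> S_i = 115 + 34*i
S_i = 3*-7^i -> [3, -21, 147, -1029, 7203]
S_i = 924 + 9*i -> [924, 933, 942, 951, 960]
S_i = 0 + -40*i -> [0, -40, -80, -120, -160]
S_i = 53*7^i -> [53, 371, 2597, 18179, 127253]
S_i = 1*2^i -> [1, 2, 4, 8, 16]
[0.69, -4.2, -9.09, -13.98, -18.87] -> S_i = 0.69 + -4.89*i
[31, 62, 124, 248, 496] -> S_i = 31*2^i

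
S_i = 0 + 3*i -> [0, 3, 6, 9, 12]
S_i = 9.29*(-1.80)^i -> [9.29, -16.72, 30.1, -54.18, 97.52]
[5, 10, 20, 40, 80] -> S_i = 5*2^i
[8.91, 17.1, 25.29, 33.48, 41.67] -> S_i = 8.91 + 8.19*i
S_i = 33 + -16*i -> [33, 17, 1, -15, -31]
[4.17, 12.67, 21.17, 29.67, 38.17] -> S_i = 4.17 + 8.50*i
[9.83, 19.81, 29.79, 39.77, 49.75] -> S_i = 9.83 + 9.98*i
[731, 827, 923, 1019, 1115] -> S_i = 731 + 96*i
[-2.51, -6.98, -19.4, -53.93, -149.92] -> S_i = -2.51*2.78^i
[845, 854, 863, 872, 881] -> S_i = 845 + 9*i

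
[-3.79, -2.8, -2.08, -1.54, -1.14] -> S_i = -3.79*0.74^i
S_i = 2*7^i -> [2, 14, 98, 686, 4802]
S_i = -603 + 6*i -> [-603, -597, -591, -585, -579]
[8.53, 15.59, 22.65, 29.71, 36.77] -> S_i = 8.53 + 7.06*i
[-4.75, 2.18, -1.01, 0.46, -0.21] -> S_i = -4.75*(-0.46)^i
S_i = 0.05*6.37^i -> [0.05, 0.32, 2.03, 12.92, 82.32]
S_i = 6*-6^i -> [6, -36, 216, -1296, 7776]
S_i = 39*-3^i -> [39, -117, 351, -1053, 3159]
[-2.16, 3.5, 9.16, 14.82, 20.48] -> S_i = -2.16 + 5.66*i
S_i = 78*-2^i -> [78, -156, 312, -624, 1248]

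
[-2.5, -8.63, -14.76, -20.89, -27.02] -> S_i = -2.50 + -6.13*i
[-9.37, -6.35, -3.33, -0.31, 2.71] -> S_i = -9.37 + 3.02*i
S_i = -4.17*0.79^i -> [-4.17, -3.29, -2.6, -2.06, -1.62]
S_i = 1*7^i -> [1, 7, 49, 343, 2401]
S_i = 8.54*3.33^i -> [8.54, 28.44, 94.7, 315.35, 1050.11]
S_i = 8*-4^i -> [8, -32, 128, -512, 2048]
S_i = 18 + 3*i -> [18, 21, 24, 27, 30]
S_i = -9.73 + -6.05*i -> [-9.73, -15.78, -21.83, -27.88, -33.93]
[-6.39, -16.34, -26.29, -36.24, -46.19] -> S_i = -6.39 + -9.95*i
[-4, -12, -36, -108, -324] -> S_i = -4*3^i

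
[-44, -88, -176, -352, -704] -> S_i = -44*2^i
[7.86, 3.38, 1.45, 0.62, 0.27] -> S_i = 7.86*0.43^i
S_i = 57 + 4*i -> [57, 61, 65, 69, 73]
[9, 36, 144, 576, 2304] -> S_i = 9*4^i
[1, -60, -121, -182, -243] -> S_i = 1 + -61*i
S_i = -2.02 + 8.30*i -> [-2.02, 6.28, 14.58, 22.88, 31.18]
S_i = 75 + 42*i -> [75, 117, 159, 201, 243]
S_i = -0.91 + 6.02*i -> [-0.91, 5.11, 11.13, 17.15, 23.17]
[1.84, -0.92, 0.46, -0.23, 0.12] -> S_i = 1.84*(-0.50)^i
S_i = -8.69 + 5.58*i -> [-8.69, -3.11, 2.47, 8.05, 13.63]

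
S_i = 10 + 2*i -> [10, 12, 14, 16, 18]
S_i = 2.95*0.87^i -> [2.95, 2.57, 2.23, 1.94, 1.69]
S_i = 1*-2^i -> [1, -2, 4, -8, 16]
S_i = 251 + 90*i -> [251, 341, 431, 521, 611]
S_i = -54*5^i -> [-54, -270, -1350, -6750, -33750]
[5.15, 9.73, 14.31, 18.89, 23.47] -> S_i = 5.15 + 4.58*i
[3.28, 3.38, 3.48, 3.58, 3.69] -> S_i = 3.28*1.03^i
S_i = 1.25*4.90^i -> [1.25, 6.12, 30.01, 147.06, 720.6]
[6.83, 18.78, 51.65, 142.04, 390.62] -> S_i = 6.83*2.75^i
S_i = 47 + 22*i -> [47, 69, 91, 113, 135]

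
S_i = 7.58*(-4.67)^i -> [7.58, -35.4, 165.31, -772.0, 3605.26]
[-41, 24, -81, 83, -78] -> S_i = Random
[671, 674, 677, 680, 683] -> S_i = 671 + 3*i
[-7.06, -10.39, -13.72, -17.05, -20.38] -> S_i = -7.06 + -3.33*i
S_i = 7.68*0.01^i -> [7.68, 0.08, 0.0, 0.0, 0.0]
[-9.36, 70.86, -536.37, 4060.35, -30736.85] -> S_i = -9.36*(-7.57)^i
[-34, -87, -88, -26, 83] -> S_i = Random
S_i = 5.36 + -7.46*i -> [5.36, -2.1, -9.56, -17.02, -24.48]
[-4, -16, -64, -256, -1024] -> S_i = -4*4^i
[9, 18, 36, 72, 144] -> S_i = 9*2^i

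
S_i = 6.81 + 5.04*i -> [6.81, 11.85, 16.89, 21.93, 26.97]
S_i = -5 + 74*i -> [-5, 69, 143, 217, 291]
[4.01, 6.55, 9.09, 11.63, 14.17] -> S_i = 4.01 + 2.54*i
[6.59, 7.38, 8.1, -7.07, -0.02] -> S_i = Random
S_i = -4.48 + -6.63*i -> [-4.48, -11.11, -17.74, -24.37, -31.0]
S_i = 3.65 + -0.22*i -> [3.65, 3.43, 3.21, 2.99, 2.77]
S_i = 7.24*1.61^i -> [7.24, 11.66, 18.77, 30.21, 48.65]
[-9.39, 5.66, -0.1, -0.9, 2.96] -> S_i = Random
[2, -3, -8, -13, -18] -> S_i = 2 + -5*i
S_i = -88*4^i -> [-88, -352, -1408, -5632, -22528]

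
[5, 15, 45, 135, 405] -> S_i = 5*3^i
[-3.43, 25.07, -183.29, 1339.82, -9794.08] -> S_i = -3.43*(-7.31)^i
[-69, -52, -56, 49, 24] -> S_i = Random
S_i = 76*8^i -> [76, 608, 4864, 38912, 311296]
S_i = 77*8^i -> [77, 616, 4928, 39424, 315392]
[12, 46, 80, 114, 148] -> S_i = 12 + 34*i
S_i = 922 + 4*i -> [922, 926, 930, 934, 938]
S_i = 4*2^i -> [4, 8, 16, 32, 64]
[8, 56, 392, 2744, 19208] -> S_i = 8*7^i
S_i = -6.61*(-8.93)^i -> [-6.61, 59.03, -527.11, 4707.13, -42034.64]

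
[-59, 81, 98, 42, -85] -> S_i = Random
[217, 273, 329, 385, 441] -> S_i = 217 + 56*i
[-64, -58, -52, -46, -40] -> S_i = -64 + 6*i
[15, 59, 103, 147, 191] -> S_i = 15 + 44*i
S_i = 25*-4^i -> [25, -100, 400, -1600, 6400]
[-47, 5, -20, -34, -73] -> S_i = Random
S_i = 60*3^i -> [60, 180, 540, 1620, 4860]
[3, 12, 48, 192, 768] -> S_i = 3*4^i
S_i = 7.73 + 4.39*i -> [7.73, 12.12, 16.51, 20.9, 25.29]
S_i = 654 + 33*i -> [654, 687, 720, 753, 786]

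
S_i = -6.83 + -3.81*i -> [-6.83, -10.64, -14.45, -18.26, -22.07]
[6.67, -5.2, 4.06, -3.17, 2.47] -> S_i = 6.67*(-0.78)^i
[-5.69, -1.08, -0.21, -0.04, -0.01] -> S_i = -5.69*0.19^i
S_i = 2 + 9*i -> [2, 11, 20, 29, 38]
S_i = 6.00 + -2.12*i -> [6.0, 3.88, 1.76, -0.36, -2.48]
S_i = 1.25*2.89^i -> [1.25, 3.61, 10.44, 30.17, 87.2]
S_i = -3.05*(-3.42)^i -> [-3.05, 10.43, -35.67, 122.01, -417.26]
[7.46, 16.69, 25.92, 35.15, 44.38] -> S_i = 7.46 + 9.23*i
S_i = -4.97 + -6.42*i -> [-4.97, -11.39, -17.81, -24.23, -30.65]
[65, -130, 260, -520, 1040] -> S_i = 65*-2^i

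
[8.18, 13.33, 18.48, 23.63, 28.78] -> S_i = 8.18 + 5.15*i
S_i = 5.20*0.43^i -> [5.2, 2.24, 0.96, 0.41, 0.18]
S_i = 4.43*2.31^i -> [4.43, 10.23, 23.64, 54.61, 126.14]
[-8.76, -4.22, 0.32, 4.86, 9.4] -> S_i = -8.76 + 4.54*i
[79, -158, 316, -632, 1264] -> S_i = 79*-2^i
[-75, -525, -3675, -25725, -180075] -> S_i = -75*7^i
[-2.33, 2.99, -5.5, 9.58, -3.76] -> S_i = Random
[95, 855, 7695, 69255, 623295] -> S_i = 95*9^i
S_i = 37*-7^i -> [37, -259, 1813, -12691, 88837]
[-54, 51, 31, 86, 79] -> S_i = Random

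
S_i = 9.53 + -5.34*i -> [9.53, 4.19, -1.15, -6.49, -11.83]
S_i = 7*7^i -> [7, 49, 343, 2401, 16807]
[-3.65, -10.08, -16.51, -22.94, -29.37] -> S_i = -3.65 + -6.43*i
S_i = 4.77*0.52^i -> [4.77, 2.48, 1.29, 0.67, 0.35]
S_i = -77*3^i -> [-77, -231, -693, -2079, -6237]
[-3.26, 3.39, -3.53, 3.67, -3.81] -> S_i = -3.26*(-1.04)^i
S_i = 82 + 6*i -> [82, 88, 94, 100, 106]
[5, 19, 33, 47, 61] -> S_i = 5 + 14*i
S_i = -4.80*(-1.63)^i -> [-4.8, 7.82, -12.75, 20.79, -33.88]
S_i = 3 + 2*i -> [3, 5, 7, 9, 11]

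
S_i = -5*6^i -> [-5, -30, -180, -1080, -6480]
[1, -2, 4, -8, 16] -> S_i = 1*-2^i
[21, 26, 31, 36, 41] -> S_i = 21 + 5*i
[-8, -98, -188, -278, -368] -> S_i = -8 + -90*i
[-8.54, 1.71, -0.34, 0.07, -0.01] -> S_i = -8.54*(-0.20)^i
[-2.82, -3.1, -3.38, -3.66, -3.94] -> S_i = -2.82 + -0.28*i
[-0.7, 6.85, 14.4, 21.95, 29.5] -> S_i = -0.70 + 7.55*i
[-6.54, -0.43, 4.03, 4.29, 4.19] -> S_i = Random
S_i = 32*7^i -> [32, 224, 1568, 10976, 76832]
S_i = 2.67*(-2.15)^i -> [2.67, -5.74, 12.34, -26.54, 57.05]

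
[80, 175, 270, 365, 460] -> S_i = 80 + 95*i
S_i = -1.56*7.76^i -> [-1.56, -12.11, -93.94, -728.97, -5656.81]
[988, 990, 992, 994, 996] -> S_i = 988 + 2*i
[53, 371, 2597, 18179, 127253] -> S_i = 53*7^i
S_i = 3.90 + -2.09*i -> [3.9, 1.81, -0.28, -2.37, -4.46]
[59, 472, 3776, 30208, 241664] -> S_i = 59*8^i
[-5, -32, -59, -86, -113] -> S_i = -5 + -27*i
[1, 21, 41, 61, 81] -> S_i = 1 + 20*i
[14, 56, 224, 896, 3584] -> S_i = 14*4^i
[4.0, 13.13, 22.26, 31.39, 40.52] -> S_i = 4.00 + 9.13*i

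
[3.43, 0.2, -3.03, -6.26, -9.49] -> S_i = 3.43 + -3.23*i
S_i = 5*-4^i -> [5, -20, 80, -320, 1280]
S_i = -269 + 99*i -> [-269, -170, -71, 28, 127]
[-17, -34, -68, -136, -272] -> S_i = -17*2^i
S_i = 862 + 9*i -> [862, 871, 880, 889, 898]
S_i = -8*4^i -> [-8, -32, -128, -512, -2048]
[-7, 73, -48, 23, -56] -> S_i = Random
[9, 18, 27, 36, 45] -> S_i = 9 + 9*i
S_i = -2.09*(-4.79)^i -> [-2.09, 10.01, -47.95, 229.7, -1100.24]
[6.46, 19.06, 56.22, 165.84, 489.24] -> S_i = 6.46*2.95^i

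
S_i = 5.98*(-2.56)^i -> [5.98, -15.31, 39.19, -100.33, 256.84]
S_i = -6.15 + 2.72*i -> [-6.15, -3.43, -0.71, 2.01, 4.73]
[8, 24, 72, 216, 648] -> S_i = 8*3^i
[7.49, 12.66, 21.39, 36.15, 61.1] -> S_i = 7.49*1.69^i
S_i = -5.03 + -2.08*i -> [-5.03, -7.11, -9.19, -11.27, -13.35]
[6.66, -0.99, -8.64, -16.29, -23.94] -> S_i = 6.66 + -7.65*i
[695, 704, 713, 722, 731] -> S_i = 695 + 9*i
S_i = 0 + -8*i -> [0, -8, -16, -24, -32]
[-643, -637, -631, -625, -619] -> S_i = -643 + 6*i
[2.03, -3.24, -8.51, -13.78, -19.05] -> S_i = 2.03 + -5.27*i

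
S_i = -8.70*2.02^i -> [-8.7, -17.57, -35.5, -71.71, -144.85]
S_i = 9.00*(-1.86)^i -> [9.0, -16.74, 31.14, -57.91, 107.72]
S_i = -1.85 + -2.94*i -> [-1.85, -4.79, -7.73, -10.67, -13.61]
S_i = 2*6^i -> [2, 12, 72, 432, 2592]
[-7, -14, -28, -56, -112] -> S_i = -7*2^i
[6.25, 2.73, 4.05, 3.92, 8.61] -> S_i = Random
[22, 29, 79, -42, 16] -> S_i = Random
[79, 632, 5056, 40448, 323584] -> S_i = 79*8^i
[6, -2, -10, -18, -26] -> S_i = 6 + -8*i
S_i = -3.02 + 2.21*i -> [-3.02, -0.81, 1.4, 3.61, 5.82]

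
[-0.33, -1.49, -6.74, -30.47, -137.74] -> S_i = -0.33*4.52^i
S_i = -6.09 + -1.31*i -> [-6.09, -7.4, -8.71, -10.02, -11.33]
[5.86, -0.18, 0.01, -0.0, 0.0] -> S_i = 5.86*(-0.03)^i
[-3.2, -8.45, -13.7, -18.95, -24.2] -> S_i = -3.20 + -5.25*i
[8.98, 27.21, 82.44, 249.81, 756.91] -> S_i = 8.98*3.03^i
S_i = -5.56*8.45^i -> [-5.56, -46.98, -397.0, -3354.63, -28346.64]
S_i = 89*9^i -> [89, 801, 7209, 64881, 583929]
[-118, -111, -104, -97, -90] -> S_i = -118 + 7*i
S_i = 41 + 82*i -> [41, 123, 205, 287, 369]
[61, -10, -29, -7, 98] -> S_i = Random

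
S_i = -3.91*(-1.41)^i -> [-3.91, 5.51, -7.77, 10.96, -15.45]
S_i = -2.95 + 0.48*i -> [-2.95, -2.47, -1.99, -1.51, -1.03]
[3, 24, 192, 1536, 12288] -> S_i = 3*8^i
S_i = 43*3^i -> [43, 129, 387, 1161, 3483]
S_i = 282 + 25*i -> [282, 307, 332, 357, 382]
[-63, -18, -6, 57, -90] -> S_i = Random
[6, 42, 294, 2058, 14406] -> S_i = 6*7^i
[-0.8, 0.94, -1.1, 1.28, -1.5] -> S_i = -0.80*(-1.17)^i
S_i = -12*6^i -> [-12, -72, -432, -2592, -15552]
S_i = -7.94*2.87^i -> [-7.94, -22.79, -65.4, -187.7, -538.7]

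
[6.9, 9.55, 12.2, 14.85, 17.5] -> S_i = 6.90 + 2.65*i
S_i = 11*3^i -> [11, 33, 99, 297, 891]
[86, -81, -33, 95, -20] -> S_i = Random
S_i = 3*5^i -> [3, 15, 75, 375, 1875]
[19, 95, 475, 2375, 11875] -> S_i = 19*5^i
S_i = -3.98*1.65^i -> [-3.98, -6.57, -10.84, -17.88, -29.5]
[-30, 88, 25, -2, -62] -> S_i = Random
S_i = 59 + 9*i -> [59, 68, 77, 86, 95]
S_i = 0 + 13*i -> [0, 13, 26, 39, 52]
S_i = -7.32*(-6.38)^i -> [-7.32, 46.7, -297.96, 1900.96, -12128.13]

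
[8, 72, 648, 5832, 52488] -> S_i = 8*9^i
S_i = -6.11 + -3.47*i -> [-6.11, -9.58, -13.05, -16.52, -19.99]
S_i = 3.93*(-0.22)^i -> [3.93, -0.86, 0.19, -0.04, 0.01]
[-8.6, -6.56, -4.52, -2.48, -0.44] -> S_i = -8.60 + 2.04*i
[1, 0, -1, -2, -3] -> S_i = 1 + -1*i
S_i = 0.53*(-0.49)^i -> [0.53, -0.26, 0.13, -0.06, 0.03]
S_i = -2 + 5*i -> [-2, 3, 8, 13, 18]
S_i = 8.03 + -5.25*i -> [8.03, 2.78, -2.47, -7.72, -12.97]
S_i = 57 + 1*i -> [57, 58, 59, 60, 61]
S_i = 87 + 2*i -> [87, 89, 91, 93, 95]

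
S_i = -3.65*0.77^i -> [-3.65, -2.81, -2.16, -1.67, -1.28]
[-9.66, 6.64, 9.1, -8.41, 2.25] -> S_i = Random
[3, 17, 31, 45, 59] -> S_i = 3 + 14*i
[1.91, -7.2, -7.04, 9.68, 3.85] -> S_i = Random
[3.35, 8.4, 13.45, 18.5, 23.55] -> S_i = 3.35 + 5.05*i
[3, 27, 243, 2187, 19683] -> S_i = 3*9^i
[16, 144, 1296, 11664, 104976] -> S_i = 16*9^i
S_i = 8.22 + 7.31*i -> [8.22, 15.53, 22.84, 30.15, 37.46]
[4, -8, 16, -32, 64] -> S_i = 4*-2^i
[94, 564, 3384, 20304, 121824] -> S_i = 94*6^i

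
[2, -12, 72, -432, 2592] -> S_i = 2*-6^i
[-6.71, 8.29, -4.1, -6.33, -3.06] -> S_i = Random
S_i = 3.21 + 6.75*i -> [3.21, 9.96, 16.71, 23.46, 30.21]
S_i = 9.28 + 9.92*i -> [9.28, 19.2, 29.12, 39.04, 48.96]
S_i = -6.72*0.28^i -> [-6.72, -1.88, -0.53, -0.15, -0.04]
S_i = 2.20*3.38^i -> [2.2, 7.44, 25.13, 84.95, 287.14]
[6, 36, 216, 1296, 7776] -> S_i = 6*6^i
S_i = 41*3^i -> [41, 123, 369, 1107, 3321]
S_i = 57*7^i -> [57, 399, 2793, 19551, 136857]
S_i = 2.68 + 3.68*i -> [2.68, 6.36, 10.04, 13.72, 17.4]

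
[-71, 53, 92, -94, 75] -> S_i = Random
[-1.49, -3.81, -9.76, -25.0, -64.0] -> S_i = -1.49*2.56^i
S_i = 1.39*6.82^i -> [1.39, 9.48, 64.65, 440.93, 3007.13]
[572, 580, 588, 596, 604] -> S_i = 572 + 8*i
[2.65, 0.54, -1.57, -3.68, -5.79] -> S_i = 2.65 + -2.11*i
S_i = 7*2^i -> [7, 14, 28, 56, 112]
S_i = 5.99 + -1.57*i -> [5.99, 4.42, 2.85, 1.28, -0.29]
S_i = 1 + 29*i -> [1, 30, 59, 88, 117]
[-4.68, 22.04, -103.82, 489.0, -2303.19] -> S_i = -4.68*(-4.71)^i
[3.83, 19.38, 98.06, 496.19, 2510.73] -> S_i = 3.83*5.06^i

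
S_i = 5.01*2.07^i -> [5.01, 10.37, 21.47, 44.44, 91.99]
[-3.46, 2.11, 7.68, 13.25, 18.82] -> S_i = -3.46 + 5.57*i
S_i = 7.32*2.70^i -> [7.32, 19.76, 53.36, 144.08, 389.01]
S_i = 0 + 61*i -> [0, 61, 122, 183, 244]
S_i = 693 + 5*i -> [693, 698, 703, 708, 713]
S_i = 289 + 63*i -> [289, 352, 415, 478, 541]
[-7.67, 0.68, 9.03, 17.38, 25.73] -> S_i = -7.67 + 8.35*i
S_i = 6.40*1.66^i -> [6.4, 10.62, 17.64, 29.28, 48.6]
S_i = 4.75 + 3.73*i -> [4.75, 8.48, 12.21, 15.94, 19.67]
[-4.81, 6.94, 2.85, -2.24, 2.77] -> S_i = Random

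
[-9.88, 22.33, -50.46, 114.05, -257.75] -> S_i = -9.88*(-2.26)^i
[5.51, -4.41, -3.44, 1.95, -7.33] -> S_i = Random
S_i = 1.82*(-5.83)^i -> [1.82, -10.61, 61.86, -360.64, 2102.55]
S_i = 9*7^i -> [9, 63, 441, 3087, 21609]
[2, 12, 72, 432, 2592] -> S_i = 2*6^i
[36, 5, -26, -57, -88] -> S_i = 36 + -31*i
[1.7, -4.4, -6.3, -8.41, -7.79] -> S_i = Random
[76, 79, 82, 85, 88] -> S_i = 76 + 3*i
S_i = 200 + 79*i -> [200, 279, 358, 437, 516]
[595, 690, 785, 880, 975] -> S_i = 595 + 95*i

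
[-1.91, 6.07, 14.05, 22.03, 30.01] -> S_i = -1.91 + 7.98*i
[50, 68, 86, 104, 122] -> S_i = 50 + 18*i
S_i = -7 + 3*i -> [-7, -4, -1, 2, 5]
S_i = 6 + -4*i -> [6, 2, -2, -6, -10]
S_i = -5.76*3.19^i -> [-5.76, -18.37, -58.61, -186.98, -596.47]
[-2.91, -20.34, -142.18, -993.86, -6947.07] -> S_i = -2.91*6.99^i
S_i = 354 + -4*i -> [354, 350, 346, 342, 338]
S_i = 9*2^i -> [9, 18, 36, 72, 144]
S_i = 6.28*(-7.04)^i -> [6.28, -44.21, 311.25, -2191.18, 15425.89]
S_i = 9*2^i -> [9, 18, 36, 72, 144]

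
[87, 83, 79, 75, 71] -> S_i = 87 + -4*i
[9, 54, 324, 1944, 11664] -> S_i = 9*6^i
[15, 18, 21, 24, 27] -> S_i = 15 + 3*i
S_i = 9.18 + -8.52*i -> [9.18, 0.66, -7.86, -16.38, -24.9]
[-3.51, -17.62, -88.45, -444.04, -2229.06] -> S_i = -3.51*5.02^i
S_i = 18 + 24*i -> [18, 42, 66, 90, 114]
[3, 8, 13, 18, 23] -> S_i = 3 + 5*i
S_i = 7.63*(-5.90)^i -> [7.63, -45.02, 265.6, -1567.04, 9245.55]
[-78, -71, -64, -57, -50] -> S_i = -78 + 7*i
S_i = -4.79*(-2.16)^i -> [-4.79, 10.35, -22.35, 48.27, -104.27]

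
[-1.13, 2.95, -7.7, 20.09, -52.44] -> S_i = -1.13*(-2.61)^i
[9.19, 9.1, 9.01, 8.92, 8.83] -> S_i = 9.19 + -0.09*i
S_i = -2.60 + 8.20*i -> [-2.6, 5.6, 13.8, 22.0, 30.2]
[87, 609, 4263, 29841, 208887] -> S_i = 87*7^i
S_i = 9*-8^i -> [9, -72, 576, -4608, 36864]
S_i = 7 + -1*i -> [7, 6, 5, 4, 3]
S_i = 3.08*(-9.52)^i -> [3.08, -29.32, 279.14, -2657.43, 25298.72]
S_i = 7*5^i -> [7, 35, 175, 875, 4375]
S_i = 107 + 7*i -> [107, 114, 121, 128, 135]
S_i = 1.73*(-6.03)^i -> [1.73, -10.43, 62.9, -379.31, 2287.26]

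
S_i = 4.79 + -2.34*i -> [4.79, 2.45, 0.11, -2.23, -4.57]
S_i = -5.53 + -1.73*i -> [-5.53, -7.26, -8.99, -10.72, -12.45]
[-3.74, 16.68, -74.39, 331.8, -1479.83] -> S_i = -3.74*(-4.46)^i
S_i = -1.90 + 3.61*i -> [-1.9, 1.71, 5.32, 8.93, 12.54]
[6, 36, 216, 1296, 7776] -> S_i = 6*6^i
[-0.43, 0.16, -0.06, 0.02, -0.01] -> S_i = -0.43*(-0.37)^i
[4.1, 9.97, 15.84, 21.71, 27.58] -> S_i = 4.10 + 5.87*i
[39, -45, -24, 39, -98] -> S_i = Random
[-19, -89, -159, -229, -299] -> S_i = -19 + -70*i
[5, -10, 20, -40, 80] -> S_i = 5*-2^i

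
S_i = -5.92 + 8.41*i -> [-5.92, 2.49, 10.9, 19.31, 27.72]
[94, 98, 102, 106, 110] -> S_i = 94 + 4*i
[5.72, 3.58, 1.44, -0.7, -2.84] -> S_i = 5.72 + -2.14*i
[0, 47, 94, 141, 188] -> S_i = 0 + 47*i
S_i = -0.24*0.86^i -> [-0.24, -0.21, -0.18, -0.15, -0.13]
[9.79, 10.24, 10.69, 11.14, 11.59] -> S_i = 9.79 + 0.45*i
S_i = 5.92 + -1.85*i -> [5.92, 4.07, 2.22, 0.37, -1.48]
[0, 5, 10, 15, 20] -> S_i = 0 + 5*i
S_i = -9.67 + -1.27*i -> [-9.67, -10.94, -12.21, -13.48, -14.75]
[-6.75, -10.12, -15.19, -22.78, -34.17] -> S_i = -6.75*1.50^i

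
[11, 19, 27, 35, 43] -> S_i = 11 + 8*i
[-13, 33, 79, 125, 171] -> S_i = -13 + 46*i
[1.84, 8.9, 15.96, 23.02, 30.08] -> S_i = 1.84 + 7.06*i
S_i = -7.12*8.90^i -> [-7.12, -63.37, -563.98, -5019.38, -44672.48]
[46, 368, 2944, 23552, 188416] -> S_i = 46*8^i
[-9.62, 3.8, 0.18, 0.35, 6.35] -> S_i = Random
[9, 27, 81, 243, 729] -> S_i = 9*3^i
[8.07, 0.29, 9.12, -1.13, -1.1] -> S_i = Random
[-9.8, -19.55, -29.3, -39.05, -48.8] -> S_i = -9.80 + -9.75*i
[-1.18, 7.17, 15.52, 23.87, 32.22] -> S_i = -1.18 + 8.35*i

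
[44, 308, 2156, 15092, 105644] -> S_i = 44*7^i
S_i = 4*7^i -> [4, 28, 196, 1372, 9604]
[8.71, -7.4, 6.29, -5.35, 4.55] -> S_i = 8.71*(-0.85)^i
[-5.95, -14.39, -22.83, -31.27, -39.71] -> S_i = -5.95 + -8.44*i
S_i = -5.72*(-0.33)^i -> [-5.72, 1.89, -0.62, 0.21, -0.07]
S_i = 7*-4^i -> [7, -28, 112, -448, 1792]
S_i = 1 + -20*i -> [1, -19, -39, -59, -79]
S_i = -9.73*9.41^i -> [-9.73, -91.56, -861.57, -8107.4, -76290.65]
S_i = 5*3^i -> [5, 15, 45, 135, 405]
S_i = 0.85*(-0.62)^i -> [0.85, -0.53, 0.33, -0.2, 0.13]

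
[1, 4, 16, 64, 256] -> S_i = 1*4^i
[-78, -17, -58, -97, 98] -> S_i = Random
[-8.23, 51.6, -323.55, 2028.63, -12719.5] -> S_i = -8.23*(-6.27)^i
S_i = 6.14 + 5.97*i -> [6.14, 12.11, 18.08, 24.05, 30.02]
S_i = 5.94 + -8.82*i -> [5.94, -2.88, -11.7, -20.52, -29.34]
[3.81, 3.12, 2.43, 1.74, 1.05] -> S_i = 3.81 + -0.69*i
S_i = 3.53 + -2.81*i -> [3.53, 0.72, -2.09, -4.9, -7.71]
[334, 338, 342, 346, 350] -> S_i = 334 + 4*i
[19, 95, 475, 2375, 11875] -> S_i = 19*5^i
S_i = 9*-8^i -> [9, -72, 576, -4608, 36864]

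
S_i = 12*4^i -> [12, 48, 192, 768, 3072]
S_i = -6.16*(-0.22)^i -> [-6.16, 1.36, -0.3, 0.07, -0.01]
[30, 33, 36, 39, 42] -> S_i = 30 + 3*i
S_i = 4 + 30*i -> [4, 34, 64, 94, 124]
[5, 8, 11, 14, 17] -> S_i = 5 + 3*i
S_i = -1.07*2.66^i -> [-1.07, -2.85, -7.57, -20.14, -53.57]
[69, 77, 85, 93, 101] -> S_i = 69 + 8*i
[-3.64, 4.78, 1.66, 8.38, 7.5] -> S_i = Random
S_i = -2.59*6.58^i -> [-2.59, -17.04, -112.14, -737.87, -4855.16]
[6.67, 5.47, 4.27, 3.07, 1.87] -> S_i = 6.67 + -1.20*i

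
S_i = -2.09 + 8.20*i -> [-2.09, 6.11, 14.31, 22.51, 30.71]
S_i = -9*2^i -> [-9, -18, -36, -72, -144]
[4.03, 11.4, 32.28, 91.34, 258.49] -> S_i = 4.03*2.83^i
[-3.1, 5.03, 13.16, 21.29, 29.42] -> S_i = -3.10 + 8.13*i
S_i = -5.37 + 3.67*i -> [-5.37, -1.7, 1.97, 5.64, 9.31]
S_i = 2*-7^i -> [2, -14, 98, -686, 4802]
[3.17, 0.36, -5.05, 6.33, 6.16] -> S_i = Random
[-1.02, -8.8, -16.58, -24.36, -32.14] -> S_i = -1.02 + -7.78*i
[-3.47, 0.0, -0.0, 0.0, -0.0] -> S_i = -3.47*-0.00^i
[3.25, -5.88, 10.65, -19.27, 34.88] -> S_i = 3.25*(-1.81)^i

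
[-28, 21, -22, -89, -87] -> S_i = Random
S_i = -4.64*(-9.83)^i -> [-4.64, 45.61, -448.36, 4407.36, -43324.35]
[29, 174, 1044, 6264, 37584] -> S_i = 29*6^i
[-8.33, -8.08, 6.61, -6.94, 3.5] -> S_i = Random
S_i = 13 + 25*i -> [13, 38, 63, 88, 113]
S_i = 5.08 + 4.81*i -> [5.08, 9.89, 14.7, 19.51, 24.32]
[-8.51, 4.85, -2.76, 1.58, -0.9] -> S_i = -8.51*(-0.57)^i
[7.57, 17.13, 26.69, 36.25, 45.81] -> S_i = 7.57 + 9.56*i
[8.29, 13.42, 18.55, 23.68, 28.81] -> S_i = 8.29 + 5.13*i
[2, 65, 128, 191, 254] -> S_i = 2 + 63*i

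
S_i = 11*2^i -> [11, 22, 44, 88, 176]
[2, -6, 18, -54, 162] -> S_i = 2*-3^i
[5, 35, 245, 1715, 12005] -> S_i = 5*7^i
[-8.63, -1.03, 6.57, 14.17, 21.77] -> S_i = -8.63 + 7.60*i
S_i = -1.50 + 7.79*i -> [-1.5, 6.29, 14.08, 21.87, 29.66]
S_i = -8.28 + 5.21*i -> [-8.28, -3.07, 2.14, 7.35, 12.56]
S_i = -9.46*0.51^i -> [-9.46, -4.82, -2.46, -1.25, -0.64]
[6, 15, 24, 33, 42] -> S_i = 6 + 9*i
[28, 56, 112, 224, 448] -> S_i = 28*2^i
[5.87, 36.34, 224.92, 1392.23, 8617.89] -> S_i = 5.87*6.19^i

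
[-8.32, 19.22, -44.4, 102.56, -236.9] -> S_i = -8.32*(-2.31)^i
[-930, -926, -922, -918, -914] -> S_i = -930 + 4*i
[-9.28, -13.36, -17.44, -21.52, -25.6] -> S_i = -9.28 + -4.08*i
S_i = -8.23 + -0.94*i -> [-8.23, -9.17, -10.11, -11.05, -11.99]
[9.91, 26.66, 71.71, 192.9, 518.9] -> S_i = 9.91*2.69^i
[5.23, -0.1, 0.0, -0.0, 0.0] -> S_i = 5.23*(-0.02)^i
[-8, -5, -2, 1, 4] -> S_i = -8 + 3*i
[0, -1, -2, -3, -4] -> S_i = 0 + -1*i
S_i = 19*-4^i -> [19, -76, 304, -1216, 4864]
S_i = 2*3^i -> [2, 6, 18, 54, 162]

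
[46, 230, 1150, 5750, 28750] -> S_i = 46*5^i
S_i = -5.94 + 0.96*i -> [-5.94, -4.98, -4.02, -3.06, -2.1]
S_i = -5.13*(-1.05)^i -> [-5.13, 5.39, -5.66, 5.94, -6.24]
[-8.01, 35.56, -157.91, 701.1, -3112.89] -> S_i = -8.01*(-4.44)^i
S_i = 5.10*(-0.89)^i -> [5.1, -4.54, 4.04, -3.6, 3.2]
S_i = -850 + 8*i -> [-850, -842, -834, -826, -818]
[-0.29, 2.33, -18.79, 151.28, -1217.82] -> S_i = -0.29*(-8.05)^i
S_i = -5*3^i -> [-5, -15, -45, -135, -405]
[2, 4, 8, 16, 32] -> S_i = 2*2^i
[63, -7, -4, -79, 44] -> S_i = Random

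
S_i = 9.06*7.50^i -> [9.06, 67.95, 509.62, 3822.19, 28666.41]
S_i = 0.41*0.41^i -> [0.41, 0.17, 0.07, 0.03, 0.01]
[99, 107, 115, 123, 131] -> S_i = 99 + 8*i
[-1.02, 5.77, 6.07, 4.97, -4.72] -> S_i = Random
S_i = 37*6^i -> [37, 222, 1332, 7992, 47952]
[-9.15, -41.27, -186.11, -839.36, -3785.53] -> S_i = -9.15*4.51^i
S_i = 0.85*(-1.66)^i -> [0.85, -1.41, 2.34, -3.89, 6.45]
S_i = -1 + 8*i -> [-1, 7, 15, 23, 31]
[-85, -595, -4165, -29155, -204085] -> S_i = -85*7^i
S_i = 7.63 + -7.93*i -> [7.63, -0.3, -8.23, -16.16, -24.09]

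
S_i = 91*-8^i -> [91, -728, 5824, -46592, 372736]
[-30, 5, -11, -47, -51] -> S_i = Random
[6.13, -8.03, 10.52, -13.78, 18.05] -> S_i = 6.13*(-1.31)^i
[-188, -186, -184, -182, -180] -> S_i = -188 + 2*i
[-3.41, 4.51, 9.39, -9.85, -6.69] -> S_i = Random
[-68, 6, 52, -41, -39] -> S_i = Random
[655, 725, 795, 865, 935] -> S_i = 655 + 70*i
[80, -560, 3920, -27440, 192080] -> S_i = 80*-7^i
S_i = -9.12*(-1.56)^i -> [-9.12, 14.23, -22.19, 34.62, -54.01]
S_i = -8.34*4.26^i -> [-8.34, -35.53, -151.35, -644.76, -2746.66]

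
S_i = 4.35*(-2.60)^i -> [4.35, -11.31, 29.41, -76.46, 198.78]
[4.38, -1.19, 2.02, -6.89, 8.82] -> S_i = Random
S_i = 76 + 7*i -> [76, 83, 90, 97, 104]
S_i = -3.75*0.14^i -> [-3.75, -0.52, -0.07, -0.01, -0.0]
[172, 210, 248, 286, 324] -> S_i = 172 + 38*i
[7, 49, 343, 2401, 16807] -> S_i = 7*7^i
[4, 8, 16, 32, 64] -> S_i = 4*2^i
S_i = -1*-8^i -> [-1, 8, -64, 512, -4096]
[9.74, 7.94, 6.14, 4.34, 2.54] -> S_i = 9.74 + -1.80*i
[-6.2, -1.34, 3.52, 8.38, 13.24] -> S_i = -6.20 + 4.86*i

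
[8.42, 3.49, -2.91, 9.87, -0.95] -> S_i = Random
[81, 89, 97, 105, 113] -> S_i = 81 + 8*i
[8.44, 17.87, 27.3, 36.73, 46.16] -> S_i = 8.44 + 9.43*i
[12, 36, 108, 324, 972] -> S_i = 12*3^i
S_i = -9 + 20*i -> [-9, 11, 31, 51, 71]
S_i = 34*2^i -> [34, 68, 136, 272, 544]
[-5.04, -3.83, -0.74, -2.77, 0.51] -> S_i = Random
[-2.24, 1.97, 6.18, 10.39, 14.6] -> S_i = -2.24 + 4.21*i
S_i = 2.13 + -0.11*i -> [2.13, 2.02, 1.91, 1.8, 1.69]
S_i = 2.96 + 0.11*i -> [2.96, 3.07, 3.18, 3.29, 3.4]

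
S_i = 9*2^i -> [9, 18, 36, 72, 144]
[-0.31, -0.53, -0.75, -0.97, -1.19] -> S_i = -0.31 + -0.22*i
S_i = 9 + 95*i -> [9, 104, 199, 294, 389]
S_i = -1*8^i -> [-1, -8, -64, -512, -4096]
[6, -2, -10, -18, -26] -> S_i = 6 + -8*i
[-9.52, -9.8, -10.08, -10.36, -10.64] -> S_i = -9.52 + -0.28*i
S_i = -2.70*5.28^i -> [-2.7, -14.26, -75.27, -397.43, -2098.45]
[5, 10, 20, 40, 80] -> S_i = 5*2^i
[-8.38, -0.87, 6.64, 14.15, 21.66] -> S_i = -8.38 + 7.51*i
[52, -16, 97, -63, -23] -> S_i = Random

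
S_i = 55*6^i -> [55, 330, 1980, 11880, 71280]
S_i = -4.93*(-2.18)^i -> [-4.93, 10.75, -23.43, 51.08, -111.35]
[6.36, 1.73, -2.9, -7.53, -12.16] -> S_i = 6.36 + -4.63*i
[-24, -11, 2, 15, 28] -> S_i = -24 + 13*i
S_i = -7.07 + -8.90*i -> [-7.07, -15.97, -24.87, -33.77, -42.67]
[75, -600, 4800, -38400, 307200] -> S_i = 75*-8^i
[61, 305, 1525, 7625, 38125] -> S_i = 61*5^i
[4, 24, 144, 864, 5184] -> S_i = 4*6^i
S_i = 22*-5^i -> [22, -110, 550, -2750, 13750]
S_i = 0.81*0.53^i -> [0.81, 0.43, 0.23, 0.12, 0.06]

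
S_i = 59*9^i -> [59, 531, 4779, 43011, 387099]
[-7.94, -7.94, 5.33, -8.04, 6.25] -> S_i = Random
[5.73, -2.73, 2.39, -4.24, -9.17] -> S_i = Random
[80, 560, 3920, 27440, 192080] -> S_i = 80*7^i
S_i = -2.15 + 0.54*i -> [-2.15, -1.61, -1.07, -0.53, 0.01]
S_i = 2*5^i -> [2, 10, 50, 250, 1250]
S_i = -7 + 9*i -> [-7, 2, 11, 20, 29]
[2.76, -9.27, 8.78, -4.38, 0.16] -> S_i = Random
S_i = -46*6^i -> [-46, -276, -1656, -9936, -59616]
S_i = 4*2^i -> [4, 8, 16, 32, 64]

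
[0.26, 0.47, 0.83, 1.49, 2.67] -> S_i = 0.26*1.79^i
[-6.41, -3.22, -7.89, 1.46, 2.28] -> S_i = Random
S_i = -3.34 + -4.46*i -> [-3.34, -7.8, -12.26, -16.72, -21.18]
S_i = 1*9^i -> [1, 9, 81, 729, 6561]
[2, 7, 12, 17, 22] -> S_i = 2 + 5*i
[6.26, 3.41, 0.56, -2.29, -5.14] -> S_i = 6.26 + -2.85*i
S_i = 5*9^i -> [5, 45, 405, 3645, 32805]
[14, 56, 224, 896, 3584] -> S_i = 14*4^i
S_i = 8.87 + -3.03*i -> [8.87, 5.84, 2.81, -0.22, -3.25]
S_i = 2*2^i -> [2, 4, 8, 16, 32]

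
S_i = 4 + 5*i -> [4, 9, 14, 19, 24]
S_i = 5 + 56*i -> [5, 61, 117, 173, 229]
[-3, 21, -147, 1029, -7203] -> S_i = -3*-7^i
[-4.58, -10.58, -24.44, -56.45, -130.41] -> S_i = -4.58*2.31^i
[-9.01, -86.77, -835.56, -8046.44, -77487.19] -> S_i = -9.01*9.63^i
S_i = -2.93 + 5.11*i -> [-2.93, 2.18, 7.29, 12.4, 17.51]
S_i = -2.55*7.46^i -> [-2.55, -19.02, -141.91, -1058.66, -7897.61]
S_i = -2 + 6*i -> [-2, 4, 10, 16, 22]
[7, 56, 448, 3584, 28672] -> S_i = 7*8^i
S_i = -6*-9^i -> [-6, 54, -486, 4374, -39366]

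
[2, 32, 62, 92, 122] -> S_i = 2 + 30*i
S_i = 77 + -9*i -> [77, 68, 59, 50, 41]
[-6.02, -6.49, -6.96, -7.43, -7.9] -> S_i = -6.02 + -0.47*i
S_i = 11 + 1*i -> [11, 12, 13, 14, 15]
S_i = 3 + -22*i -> [3, -19, -41, -63, -85]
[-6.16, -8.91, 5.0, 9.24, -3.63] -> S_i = Random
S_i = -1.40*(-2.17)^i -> [-1.4, 3.04, -6.59, 14.31, -31.04]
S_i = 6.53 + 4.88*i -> [6.53, 11.41, 16.29, 21.17, 26.05]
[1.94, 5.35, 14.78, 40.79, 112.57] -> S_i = 1.94*2.76^i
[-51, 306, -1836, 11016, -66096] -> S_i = -51*-6^i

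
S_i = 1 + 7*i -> [1, 8, 15, 22, 29]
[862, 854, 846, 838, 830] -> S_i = 862 + -8*i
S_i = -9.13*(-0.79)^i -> [-9.13, 7.21, -5.7, 4.5, -3.56]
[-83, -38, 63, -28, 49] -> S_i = Random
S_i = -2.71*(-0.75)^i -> [-2.71, 2.03, -1.52, 1.14, -0.86]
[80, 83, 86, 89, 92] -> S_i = 80 + 3*i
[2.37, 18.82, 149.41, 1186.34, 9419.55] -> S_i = 2.37*7.94^i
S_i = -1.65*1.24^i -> [-1.65, -2.05, -2.54, -3.15, -3.9]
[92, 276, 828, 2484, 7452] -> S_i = 92*3^i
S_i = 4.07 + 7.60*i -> [4.07, 11.67, 19.27, 26.87, 34.47]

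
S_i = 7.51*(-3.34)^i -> [7.51, -25.08, 83.78, -279.82, 934.6]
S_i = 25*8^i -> [25, 200, 1600, 12800, 102400]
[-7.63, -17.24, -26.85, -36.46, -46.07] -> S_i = -7.63 + -9.61*i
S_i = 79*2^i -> [79, 158, 316, 632, 1264]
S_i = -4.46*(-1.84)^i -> [-4.46, 8.21, -15.1, 27.78, -51.12]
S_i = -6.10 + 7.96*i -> [-6.1, 1.86, 9.82, 17.78, 25.74]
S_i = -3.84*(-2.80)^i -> [-3.84, 10.75, -30.11, 84.3, -236.03]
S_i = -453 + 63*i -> [-453, -390, -327, -264, -201]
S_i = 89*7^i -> [89, 623, 4361, 30527, 213689]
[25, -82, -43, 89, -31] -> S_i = Random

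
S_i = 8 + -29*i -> [8, -21, -50, -79, -108]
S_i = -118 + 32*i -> [-118, -86, -54, -22, 10]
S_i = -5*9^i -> [-5, -45, -405, -3645, -32805]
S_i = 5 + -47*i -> [5, -42, -89, -136, -183]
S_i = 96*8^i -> [96, 768, 6144, 49152, 393216]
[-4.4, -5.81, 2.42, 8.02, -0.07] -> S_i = Random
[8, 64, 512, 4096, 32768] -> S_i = 8*8^i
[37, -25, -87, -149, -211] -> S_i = 37 + -62*i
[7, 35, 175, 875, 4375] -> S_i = 7*5^i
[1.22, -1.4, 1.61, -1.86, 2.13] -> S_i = 1.22*(-1.15)^i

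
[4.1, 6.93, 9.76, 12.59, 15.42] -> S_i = 4.10 + 2.83*i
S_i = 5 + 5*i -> [5, 10, 15, 20, 25]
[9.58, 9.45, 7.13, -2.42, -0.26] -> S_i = Random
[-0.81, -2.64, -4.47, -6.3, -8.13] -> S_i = -0.81 + -1.83*i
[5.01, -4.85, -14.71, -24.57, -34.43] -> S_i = 5.01 + -9.86*i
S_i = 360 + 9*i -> [360, 369, 378, 387, 396]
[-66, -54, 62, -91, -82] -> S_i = Random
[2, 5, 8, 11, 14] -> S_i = 2 + 3*i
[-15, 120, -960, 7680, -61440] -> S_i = -15*-8^i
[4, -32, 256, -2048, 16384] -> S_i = 4*-8^i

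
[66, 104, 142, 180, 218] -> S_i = 66 + 38*i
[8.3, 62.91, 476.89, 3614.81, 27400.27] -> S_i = 8.30*7.58^i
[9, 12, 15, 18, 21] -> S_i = 9 + 3*i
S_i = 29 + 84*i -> [29, 113, 197, 281, 365]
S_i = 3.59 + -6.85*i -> [3.59, -3.26, -10.11, -16.96, -23.81]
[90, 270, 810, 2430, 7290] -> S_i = 90*3^i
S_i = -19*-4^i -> [-19, 76, -304, 1216, -4864]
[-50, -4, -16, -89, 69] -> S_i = Random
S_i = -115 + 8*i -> [-115, -107, -99, -91, -83]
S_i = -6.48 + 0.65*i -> [-6.48, -5.83, -5.18, -4.53, -3.88]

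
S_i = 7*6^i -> [7, 42, 252, 1512, 9072]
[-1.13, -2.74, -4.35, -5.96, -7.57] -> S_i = -1.13 + -1.61*i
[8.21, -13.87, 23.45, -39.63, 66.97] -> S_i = 8.21*(-1.69)^i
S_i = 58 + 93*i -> [58, 151, 244, 337, 430]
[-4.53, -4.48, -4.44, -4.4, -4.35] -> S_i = -4.53*0.99^i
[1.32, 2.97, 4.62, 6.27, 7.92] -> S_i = 1.32 + 1.65*i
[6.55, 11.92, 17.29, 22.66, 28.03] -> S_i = 6.55 + 5.37*i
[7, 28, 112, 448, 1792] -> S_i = 7*4^i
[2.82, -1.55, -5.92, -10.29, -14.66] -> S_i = 2.82 + -4.37*i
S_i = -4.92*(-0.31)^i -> [-4.92, 1.53, -0.47, 0.15, -0.05]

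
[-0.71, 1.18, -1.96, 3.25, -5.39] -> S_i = -0.71*(-1.66)^i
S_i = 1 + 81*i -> [1, 82, 163, 244, 325]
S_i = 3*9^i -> [3, 27, 243, 2187, 19683]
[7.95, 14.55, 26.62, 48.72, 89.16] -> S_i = 7.95*1.83^i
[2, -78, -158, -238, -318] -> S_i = 2 + -80*i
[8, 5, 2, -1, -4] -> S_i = 8 + -3*i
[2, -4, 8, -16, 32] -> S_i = 2*-2^i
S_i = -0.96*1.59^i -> [-0.96, -1.53, -2.43, -3.86, -6.14]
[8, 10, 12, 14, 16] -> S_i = 8 + 2*i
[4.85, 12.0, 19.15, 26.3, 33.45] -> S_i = 4.85 + 7.15*i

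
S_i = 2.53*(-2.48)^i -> [2.53, -6.27, 15.56, -38.59, 95.7]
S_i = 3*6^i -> [3, 18, 108, 648, 3888]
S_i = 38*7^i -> [38, 266, 1862, 13034, 91238]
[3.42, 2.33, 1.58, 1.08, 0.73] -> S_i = 3.42*0.68^i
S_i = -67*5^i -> [-67, -335, -1675, -8375, -41875]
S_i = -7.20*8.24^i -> [-7.2, -59.33, -488.86, -4028.23, -33192.61]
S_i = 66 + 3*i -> [66, 69, 72, 75, 78]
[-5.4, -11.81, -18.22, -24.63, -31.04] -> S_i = -5.40 + -6.41*i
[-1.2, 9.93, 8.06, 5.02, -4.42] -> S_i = Random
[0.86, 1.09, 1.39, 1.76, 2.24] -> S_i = 0.86*1.27^i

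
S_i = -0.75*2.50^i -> [-0.75, -1.88, -4.69, -11.72, -29.3]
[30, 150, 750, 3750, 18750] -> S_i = 30*5^i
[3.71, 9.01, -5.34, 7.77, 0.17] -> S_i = Random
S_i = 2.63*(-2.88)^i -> [2.63, -7.57, 21.81, -62.83, 180.94]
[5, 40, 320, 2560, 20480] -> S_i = 5*8^i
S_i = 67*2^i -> [67, 134, 268, 536, 1072]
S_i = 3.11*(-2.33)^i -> [3.11, -7.25, 16.88, -39.34, 91.66]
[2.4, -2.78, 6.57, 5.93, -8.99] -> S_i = Random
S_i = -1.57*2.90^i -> [-1.57, -4.55, -13.2, -38.29, -111.04]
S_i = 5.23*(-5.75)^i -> [5.23, -30.07, 172.92, -994.27, 5717.06]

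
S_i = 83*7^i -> [83, 581, 4067, 28469, 199283]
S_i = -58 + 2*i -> [-58, -56, -54, -52, -50]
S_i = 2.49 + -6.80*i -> [2.49, -4.31, -11.11, -17.91, -24.71]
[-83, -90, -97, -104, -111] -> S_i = -83 + -7*i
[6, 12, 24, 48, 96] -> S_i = 6*2^i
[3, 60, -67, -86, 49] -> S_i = Random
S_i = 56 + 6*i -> [56, 62, 68, 74, 80]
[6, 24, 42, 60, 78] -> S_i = 6 + 18*i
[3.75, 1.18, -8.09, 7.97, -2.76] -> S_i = Random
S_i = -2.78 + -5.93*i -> [-2.78, -8.71, -14.64, -20.57, -26.5]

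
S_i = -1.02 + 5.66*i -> [-1.02, 4.64, 10.3, 15.96, 21.62]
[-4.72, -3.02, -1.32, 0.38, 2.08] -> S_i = -4.72 + 1.70*i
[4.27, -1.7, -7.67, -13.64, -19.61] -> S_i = 4.27 + -5.97*i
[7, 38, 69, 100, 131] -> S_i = 7 + 31*i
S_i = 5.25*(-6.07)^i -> [5.25, -31.87, 193.44, -1174.15, 7127.12]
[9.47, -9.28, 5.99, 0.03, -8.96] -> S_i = Random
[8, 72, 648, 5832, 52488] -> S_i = 8*9^i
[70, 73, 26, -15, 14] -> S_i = Random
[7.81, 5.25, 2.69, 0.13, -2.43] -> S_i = 7.81 + -2.56*i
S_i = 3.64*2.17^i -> [3.64, 7.9, 17.14, 37.19, 80.71]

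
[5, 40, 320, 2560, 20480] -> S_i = 5*8^i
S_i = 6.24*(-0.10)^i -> [6.24, -0.62, 0.06, -0.01, 0.0]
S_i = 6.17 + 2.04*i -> [6.17, 8.21, 10.25, 12.29, 14.33]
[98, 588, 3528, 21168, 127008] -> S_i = 98*6^i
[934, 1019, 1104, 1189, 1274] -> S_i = 934 + 85*i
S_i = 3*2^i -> [3, 6, 12, 24, 48]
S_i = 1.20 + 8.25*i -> [1.2, 9.45, 17.7, 25.95, 34.2]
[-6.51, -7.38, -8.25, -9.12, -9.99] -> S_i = -6.51 + -0.87*i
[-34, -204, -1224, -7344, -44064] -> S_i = -34*6^i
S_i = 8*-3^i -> [8, -24, 72, -216, 648]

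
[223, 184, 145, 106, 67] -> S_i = 223 + -39*i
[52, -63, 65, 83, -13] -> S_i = Random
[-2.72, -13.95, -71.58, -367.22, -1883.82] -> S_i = -2.72*5.13^i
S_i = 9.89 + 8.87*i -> [9.89, 18.76, 27.63, 36.5, 45.37]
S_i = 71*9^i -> [71, 639, 5751, 51759, 465831]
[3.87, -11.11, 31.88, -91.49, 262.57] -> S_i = 3.87*(-2.87)^i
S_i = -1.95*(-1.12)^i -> [-1.95, 2.18, -2.45, 2.74, -3.07]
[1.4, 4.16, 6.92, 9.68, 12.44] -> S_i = 1.40 + 2.76*i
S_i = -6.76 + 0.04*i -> [-6.76, -6.72, -6.68, -6.64, -6.6]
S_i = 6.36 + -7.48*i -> [6.36, -1.12, -8.6, -16.08, -23.56]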